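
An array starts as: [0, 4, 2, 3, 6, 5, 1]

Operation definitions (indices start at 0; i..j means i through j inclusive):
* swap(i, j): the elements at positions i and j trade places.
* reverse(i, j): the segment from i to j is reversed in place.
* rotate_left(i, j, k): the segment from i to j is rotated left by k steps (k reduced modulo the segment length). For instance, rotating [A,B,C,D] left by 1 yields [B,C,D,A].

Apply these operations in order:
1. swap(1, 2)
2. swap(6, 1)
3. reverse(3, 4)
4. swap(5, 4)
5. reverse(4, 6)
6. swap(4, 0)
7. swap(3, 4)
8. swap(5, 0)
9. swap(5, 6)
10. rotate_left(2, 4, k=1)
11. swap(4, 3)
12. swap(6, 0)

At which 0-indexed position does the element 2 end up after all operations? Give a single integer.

Answer: 0

Derivation:
After 1 (swap(1, 2)): [0, 2, 4, 3, 6, 5, 1]
After 2 (swap(6, 1)): [0, 1, 4, 3, 6, 5, 2]
After 3 (reverse(3, 4)): [0, 1, 4, 6, 3, 5, 2]
After 4 (swap(5, 4)): [0, 1, 4, 6, 5, 3, 2]
After 5 (reverse(4, 6)): [0, 1, 4, 6, 2, 3, 5]
After 6 (swap(4, 0)): [2, 1, 4, 6, 0, 3, 5]
After 7 (swap(3, 4)): [2, 1, 4, 0, 6, 3, 5]
After 8 (swap(5, 0)): [3, 1, 4, 0, 6, 2, 5]
After 9 (swap(5, 6)): [3, 1, 4, 0, 6, 5, 2]
After 10 (rotate_left(2, 4, k=1)): [3, 1, 0, 6, 4, 5, 2]
After 11 (swap(4, 3)): [3, 1, 0, 4, 6, 5, 2]
After 12 (swap(6, 0)): [2, 1, 0, 4, 6, 5, 3]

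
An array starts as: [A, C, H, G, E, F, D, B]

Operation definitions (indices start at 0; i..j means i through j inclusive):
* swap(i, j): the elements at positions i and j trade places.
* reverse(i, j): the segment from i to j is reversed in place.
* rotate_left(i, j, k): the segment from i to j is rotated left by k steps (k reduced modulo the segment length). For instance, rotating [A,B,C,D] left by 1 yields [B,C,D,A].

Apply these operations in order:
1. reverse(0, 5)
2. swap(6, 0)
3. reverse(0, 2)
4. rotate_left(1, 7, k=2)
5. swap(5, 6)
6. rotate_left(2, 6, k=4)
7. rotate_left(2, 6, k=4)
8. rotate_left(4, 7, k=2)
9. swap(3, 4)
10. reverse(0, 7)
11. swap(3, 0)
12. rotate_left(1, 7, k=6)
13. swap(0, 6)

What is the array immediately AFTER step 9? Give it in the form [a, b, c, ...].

Answer: [G, H, E, F, B, D, C, A]

Derivation:
After 1 (reverse(0, 5)): [F, E, G, H, C, A, D, B]
After 2 (swap(6, 0)): [D, E, G, H, C, A, F, B]
After 3 (reverse(0, 2)): [G, E, D, H, C, A, F, B]
After 4 (rotate_left(1, 7, k=2)): [G, H, C, A, F, B, E, D]
After 5 (swap(5, 6)): [G, H, C, A, F, E, B, D]
After 6 (rotate_left(2, 6, k=4)): [G, H, B, C, A, F, E, D]
After 7 (rotate_left(2, 6, k=4)): [G, H, E, B, C, A, F, D]
After 8 (rotate_left(4, 7, k=2)): [G, H, E, B, F, D, C, A]
After 9 (swap(3, 4)): [G, H, E, F, B, D, C, A]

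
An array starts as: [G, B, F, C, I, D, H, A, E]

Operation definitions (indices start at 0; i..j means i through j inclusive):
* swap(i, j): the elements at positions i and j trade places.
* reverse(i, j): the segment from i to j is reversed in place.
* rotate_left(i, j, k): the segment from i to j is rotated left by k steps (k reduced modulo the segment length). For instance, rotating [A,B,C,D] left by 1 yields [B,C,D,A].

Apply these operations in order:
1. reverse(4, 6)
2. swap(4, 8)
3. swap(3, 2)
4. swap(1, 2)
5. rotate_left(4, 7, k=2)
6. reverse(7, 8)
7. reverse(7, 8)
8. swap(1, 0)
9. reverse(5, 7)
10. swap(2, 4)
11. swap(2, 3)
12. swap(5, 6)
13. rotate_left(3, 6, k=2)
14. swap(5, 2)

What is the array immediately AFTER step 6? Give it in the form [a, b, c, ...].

After 1 (reverse(4, 6)): [G, B, F, C, H, D, I, A, E]
After 2 (swap(4, 8)): [G, B, F, C, E, D, I, A, H]
After 3 (swap(3, 2)): [G, B, C, F, E, D, I, A, H]
After 4 (swap(1, 2)): [G, C, B, F, E, D, I, A, H]
After 5 (rotate_left(4, 7, k=2)): [G, C, B, F, I, A, E, D, H]
After 6 (reverse(7, 8)): [G, C, B, F, I, A, E, H, D]

Answer: [G, C, B, F, I, A, E, H, D]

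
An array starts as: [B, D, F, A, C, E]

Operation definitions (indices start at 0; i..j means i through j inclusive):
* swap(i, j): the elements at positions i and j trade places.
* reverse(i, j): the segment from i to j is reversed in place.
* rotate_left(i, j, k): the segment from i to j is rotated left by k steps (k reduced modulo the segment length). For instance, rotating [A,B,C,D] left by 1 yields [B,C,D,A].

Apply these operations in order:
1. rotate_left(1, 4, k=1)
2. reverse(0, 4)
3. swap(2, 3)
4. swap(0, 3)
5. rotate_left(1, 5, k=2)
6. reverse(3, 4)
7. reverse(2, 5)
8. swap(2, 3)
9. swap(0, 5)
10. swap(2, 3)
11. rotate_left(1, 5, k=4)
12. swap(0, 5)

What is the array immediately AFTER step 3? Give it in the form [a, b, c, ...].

Answer: [D, C, F, A, B, E]

Derivation:
After 1 (rotate_left(1, 4, k=1)): [B, F, A, C, D, E]
After 2 (reverse(0, 4)): [D, C, A, F, B, E]
After 3 (swap(2, 3)): [D, C, F, A, B, E]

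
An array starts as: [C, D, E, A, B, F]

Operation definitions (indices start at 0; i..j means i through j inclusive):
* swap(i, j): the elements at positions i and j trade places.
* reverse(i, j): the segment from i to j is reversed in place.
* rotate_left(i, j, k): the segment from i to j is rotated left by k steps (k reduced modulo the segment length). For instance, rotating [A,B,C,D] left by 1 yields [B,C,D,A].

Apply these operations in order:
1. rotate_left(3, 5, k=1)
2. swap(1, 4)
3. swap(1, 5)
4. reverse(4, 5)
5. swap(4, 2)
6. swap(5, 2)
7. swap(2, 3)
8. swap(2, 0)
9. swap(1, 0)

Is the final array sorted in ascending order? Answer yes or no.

Answer: yes

Derivation:
After 1 (rotate_left(3, 5, k=1)): [C, D, E, B, F, A]
After 2 (swap(1, 4)): [C, F, E, B, D, A]
After 3 (swap(1, 5)): [C, A, E, B, D, F]
After 4 (reverse(4, 5)): [C, A, E, B, F, D]
After 5 (swap(4, 2)): [C, A, F, B, E, D]
After 6 (swap(5, 2)): [C, A, D, B, E, F]
After 7 (swap(2, 3)): [C, A, B, D, E, F]
After 8 (swap(2, 0)): [B, A, C, D, E, F]
After 9 (swap(1, 0)): [A, B, C, D, E, F]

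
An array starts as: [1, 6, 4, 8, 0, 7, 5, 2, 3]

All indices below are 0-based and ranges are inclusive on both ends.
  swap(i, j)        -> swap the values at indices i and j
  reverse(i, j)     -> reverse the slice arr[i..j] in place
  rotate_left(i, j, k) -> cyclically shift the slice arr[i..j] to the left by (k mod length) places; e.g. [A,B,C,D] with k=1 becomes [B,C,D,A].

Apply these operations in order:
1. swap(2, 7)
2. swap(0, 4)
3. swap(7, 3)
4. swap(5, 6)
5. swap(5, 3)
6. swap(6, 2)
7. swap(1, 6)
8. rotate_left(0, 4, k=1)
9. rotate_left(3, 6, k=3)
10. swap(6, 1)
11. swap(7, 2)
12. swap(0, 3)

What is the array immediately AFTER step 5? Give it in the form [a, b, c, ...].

After 1 (swap(2, 7)): [1, 6, 2, 8, 0, 7, 5, 4, 3]
After 2 (swap(0, 4)): [0, 6, 2, 8, 1, 7, 5, 4, 3]
After 3 (swap(7, 3)): [0, 6, 2, 4, 1, 7, 5, 8, 3]
After 4 (swap(5, 6)): [0, 6, 2, 4, 1, 5, 7, 8, 3]
After 5 (swap(5, 3)): [0, 6, 2, 5, 1, 4, 7, 8, 3]

Answer: [0, 6, 2, 5, 1, 4, 7, 8, 3]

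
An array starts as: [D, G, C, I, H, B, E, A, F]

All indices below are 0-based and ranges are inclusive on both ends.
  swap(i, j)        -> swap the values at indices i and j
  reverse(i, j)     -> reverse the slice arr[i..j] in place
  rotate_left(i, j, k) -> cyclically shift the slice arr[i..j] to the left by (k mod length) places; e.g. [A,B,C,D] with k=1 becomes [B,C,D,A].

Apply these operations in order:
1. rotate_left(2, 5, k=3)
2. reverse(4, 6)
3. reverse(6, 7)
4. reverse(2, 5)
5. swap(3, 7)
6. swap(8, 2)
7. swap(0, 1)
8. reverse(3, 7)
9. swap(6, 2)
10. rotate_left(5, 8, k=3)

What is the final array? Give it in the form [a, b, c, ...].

After 1 (rotate_left(2, 5, k=3)): [D, G, B, C, I, H, E, A, F]
After 2 (reverse(4, 6)): [D, G, B, C, E, H, I, A, F]
After 3 (reverse(6, 7)): [D, G, B, C, E, H, A, I, F]
After 4 (reverse(2, 5)): [D, G, H, E, C, B, A, I, F]
After 5 (swap(3, 7)): [D, G, H, I, C, B, A, E, F]
After 6 (swap(8, 2)): [D, G, F, I, C, B, A, E, H]
After 7 (swap(0, 1)): [G, D, F, I, C, B, A, E, H]
After 8 (reverse(3, 7)): [G, D, F, E, A, B, C, I, H]
After 9 (swap(6, 2)): [G, D, C, E, A, B, F, I, H]
After 10 (rotate_left(5, 8, k=3)): [G, D, C, E, A, H, B, F, I]

Answer: [G, D, C, E, A, H, B, F, I]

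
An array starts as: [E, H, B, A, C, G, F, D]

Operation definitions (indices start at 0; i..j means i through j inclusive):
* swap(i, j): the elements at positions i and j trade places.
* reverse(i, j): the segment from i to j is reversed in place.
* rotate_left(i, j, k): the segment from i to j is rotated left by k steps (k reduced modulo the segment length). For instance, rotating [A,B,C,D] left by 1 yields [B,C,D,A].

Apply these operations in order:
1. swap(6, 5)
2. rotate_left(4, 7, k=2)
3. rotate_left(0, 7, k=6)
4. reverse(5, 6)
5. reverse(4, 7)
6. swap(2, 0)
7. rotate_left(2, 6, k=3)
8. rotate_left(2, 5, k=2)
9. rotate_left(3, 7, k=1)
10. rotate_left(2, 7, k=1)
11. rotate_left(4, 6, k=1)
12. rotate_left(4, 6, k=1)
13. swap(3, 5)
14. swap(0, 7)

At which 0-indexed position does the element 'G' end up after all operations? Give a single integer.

After 1 (swap(6, 5)): [E, H, B, A, C, F, G, D]
After 2 (rotate_left(4, 7, k=2)): [E, H, B, A, G, D, C, F]
After 3 (rotate_left(0, 7, k=6)): [C, F, E, H, B, A, G, D]
After 4 (reverse(5, 6)): [C, F, E, H, B, G, A, D]
After 5 (reverse(4, 7)): [C, F, E, H, D, A, G, B]
After 6 (swap(2, 0)): [E, F, C, H, D, A, G, B]
After 7 (rotate_left(2, 6, k=3)): [E, F, A, G, C, H, D, B]
After 8 (rotate_left(2, 5, k=2)): [E, F, C, H, A, G, D, B]
After 9 (rotate_left(3, 7, k=1)): [E, F, C, A, G, D, B, H]
After 10 (rotate_left(2, 7, k=1)): [E, F, A, G, D, B, H, C]
After 11 (rotate_left(4, 6, k=1)): [E, F, A, G, B, H, D, C]
After 12 (rotate_left(4, 6, k=1)): [E, F, A, G, H, D, B, C]
After 13 (swap(3, 5)): [E, F, A, D, H, G, B, C]
After 14 (swap(0, 7)): [C, F, A, D, H, G, B, E]

Answer: 5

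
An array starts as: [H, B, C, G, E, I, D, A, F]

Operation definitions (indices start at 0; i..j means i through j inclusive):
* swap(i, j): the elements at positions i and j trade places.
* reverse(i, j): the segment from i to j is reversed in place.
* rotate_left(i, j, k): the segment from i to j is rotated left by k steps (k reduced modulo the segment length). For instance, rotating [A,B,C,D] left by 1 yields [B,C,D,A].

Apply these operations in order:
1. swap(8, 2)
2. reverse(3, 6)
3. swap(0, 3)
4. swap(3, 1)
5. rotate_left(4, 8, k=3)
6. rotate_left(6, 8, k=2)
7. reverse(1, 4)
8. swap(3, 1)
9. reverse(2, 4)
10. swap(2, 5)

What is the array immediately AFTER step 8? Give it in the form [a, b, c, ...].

Answer: [D, F, B, A, H, C, G, I, E]

Derivation:
After 1 (swap(8, 2)): [H, B, F, G, E, I, D, A, C]
After 2 (reverse(3, 6)): [H, B, F, D, I, E, G, A, C]
After 3 (swap(0, 3)): [D, B, F, H, I, E, G, A, C]
After 4 (swap(3, 1)): [D, H, F, B, I, E, G, A, C]
After 5 (rotate_left(4, 8, k=3)): [D, H, F, B, A, C, I, E, G]
After 6 (rotate_left(6, 8, k=2)): [D, H, F, B, A, C, G, I, E]
After 7 (reverse(1, 4)): [D, A, B, F, H, C, G, I, E]
After 8 (swap(3, 1)): [D, F, B, A, H, C, G, I, E]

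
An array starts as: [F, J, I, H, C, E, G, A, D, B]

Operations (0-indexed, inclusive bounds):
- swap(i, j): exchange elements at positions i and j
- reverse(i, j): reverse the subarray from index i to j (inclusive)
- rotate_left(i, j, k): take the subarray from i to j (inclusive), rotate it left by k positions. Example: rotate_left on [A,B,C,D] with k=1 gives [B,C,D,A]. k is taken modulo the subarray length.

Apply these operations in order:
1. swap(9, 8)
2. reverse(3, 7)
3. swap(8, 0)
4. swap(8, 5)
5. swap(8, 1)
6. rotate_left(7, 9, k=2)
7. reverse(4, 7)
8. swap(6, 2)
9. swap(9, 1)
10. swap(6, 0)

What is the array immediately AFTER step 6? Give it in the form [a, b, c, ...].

After 1 (swap(9, 8)): [F, J, I, H, C, E, G, A, B, D]
After 2 (reverse(3, 7)): [F, J, I, A, G, E, C, H, B, D]
After 3 (swap(8, 0)): [B, J, I, A, G, E, C, H, F, D]
After 4 (swap(8, 5)): [B, J, I, A, G, F, C, H, E, D]
After 5 (swap(8, 1)): [B, E, I, A, G, F, C, H, J, D]
After 6 (rotate_left(7, 9, k=2)): [B, E, I, A, G, F, C, D, H, J]

Answer: [B, E, I, A, G, F, C, D, H, J]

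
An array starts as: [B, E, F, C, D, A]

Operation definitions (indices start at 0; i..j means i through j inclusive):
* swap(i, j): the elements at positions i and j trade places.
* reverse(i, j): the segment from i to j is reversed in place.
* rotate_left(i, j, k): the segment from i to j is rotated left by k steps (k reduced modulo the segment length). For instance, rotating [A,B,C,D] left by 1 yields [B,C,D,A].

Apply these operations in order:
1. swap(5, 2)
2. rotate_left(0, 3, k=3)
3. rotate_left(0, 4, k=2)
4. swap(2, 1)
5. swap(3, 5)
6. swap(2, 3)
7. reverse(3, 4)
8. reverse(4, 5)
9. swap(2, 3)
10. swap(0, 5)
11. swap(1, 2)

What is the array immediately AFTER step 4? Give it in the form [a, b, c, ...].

After 1 (swap(5, 2)): [B, E, A, C, D, F]
After 2 (rotate_left(0, 3, k=3)): [C, B, E, A, D, F]
After 3 (rotate_left(0, 4, k=2)): [E, A, D, C, B, F]
After 4 (swap(2, 1)): [E, D, A, C, B, F]

Answer: [E, D, A, C, B, F]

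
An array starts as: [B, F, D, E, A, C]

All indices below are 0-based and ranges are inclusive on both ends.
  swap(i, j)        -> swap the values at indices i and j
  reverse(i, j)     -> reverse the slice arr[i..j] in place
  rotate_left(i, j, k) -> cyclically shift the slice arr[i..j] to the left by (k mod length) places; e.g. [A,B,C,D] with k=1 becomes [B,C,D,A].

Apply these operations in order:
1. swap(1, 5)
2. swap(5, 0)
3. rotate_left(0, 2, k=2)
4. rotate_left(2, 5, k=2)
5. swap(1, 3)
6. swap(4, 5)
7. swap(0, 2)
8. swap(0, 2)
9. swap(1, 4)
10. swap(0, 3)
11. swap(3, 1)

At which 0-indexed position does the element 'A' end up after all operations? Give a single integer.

After 1 (swap(1, 5)): [B, C, D, E, A, F]
After 2 (swap(5, 0)): [F, C, D, E, A, B]
After 3 (rotate_left(0, 2, k=2)): [D, F, C, E, A, B]
After 4 (rotate_left(2, 5, k=2)): [D, F, A, B, C, E]
After 5 (swap(1, 3)): [D, B, A, F, C, E]
After 6 (swap(4, 5)): [D, B, A, F, E, C]
After 7 (swap(0, 2)): [A, B, D, F, E, C]
After 8 (swap(0, 2)): [D, B, A, F, E, C]
After 9 (swap(1, 4)): [D, E, A, F, B, C]
After 10 (swap(0, 3)): [F, E, A, D, B, C]
After 11 (swap(3, 1)): [F, D, A, E, B, C]

Answer: 2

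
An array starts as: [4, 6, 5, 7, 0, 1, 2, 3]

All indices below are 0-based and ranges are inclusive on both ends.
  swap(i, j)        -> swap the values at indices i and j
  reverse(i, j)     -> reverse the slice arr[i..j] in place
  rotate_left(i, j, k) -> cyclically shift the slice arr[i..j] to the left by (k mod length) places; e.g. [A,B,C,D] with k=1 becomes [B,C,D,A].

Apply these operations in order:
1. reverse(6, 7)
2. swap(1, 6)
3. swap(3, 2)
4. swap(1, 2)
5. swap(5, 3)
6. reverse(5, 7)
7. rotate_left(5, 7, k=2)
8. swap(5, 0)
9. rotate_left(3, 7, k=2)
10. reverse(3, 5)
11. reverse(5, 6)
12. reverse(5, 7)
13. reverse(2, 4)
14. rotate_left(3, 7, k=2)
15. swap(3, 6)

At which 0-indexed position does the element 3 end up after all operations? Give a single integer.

Answer: 7

Derivation:
After 1 (reverse(6, 7)): [4, 6, 5, 7, 0, 1, 3, 2]
After 2 (swap(1, 6)): [4, 3, 5, 7, 0, 1, 6, 2]
After 3 (swap(3, 2)): [4, 3, 7, 5, 0, 1, 6, 2]
After 4 (swap(1, 2)): [4, 7, 3, 5, 0, 1, 6, 2]
After 5 (swap(5, 3)): [4, 7, 3, 1, 0, 5, 6, 2]
After 6 (reverse(5, 7)): [4, 7, 3, 1, 0, 2, 6, 5]
After 7 (rotate_left(5, 7, k=2)): [4, 7, 3, 1, 0, 5, 2, 6]
After 8 (swap(5, 0)): [5, 7, 3, 1, 0, 4, 2, 6]
After 9 (rotate_left(3, 7, k=2)): [5, 7, 3, 4, 2, 6, 1, 0]
After 10 (reverse(3, 5)): [5, 7, 3, 6, 2, 4, 1, 0]
After 11 (reverse(5, 6)): [5, 7, 3, 6, 2, 1, 4, 0]
After 12 (reverse(5, 7)): [5, 7, 3, 6, 2, 0, 4, 1]
After 13 (reverse(2, 4)): [5, 7, 2, 6, 3, 0, 4, 1]
After 14 (rotate_left(3, 7, k=2)): [5, 7, 2, 0, 4, 1, 6, 3]
After 15 (swap(3, 6)): [5, 7, 2, 6, 4, 1, 0, 3]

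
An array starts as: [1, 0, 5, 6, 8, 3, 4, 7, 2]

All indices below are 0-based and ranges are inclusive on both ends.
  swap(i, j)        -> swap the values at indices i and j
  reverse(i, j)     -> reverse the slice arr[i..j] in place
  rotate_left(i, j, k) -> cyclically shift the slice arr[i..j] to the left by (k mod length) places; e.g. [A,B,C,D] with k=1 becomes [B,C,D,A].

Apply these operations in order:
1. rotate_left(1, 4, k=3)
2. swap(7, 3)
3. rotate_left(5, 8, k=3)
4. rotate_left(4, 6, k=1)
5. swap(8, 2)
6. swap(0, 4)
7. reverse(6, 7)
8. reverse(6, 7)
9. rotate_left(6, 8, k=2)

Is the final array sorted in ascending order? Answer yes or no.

Answer: no

Derivation:
After 1 (rotate_left(1, 4, k=3)): [1, 8, 0, 5, 6, 3, 4, 7, 2]
After 2 (swap(7, 3)): [1, 8, 0, 7, 6, 3, 4, 5, 2]
After 3 (rotate_left(5, 8, k=3)): [1, 8, 0, 7, 6, 2, 3, 4, 5]
After 4 (rotate_left(4, 6, k=1)): [1, 8, 0, 7, 2, 3, 6, 4, 5]
After 5 (swap(8, 2)): [1, 8, 5, 7, 2, 3, 6, 4, 0]
After 6 (swap(0, 4)): [2, 8, 5, 7, 1, 3, 6, 4, 0]
After 7 (reverse(6, 7)): [2, 8, 5, 7, 1, 3, 4, 6, 0]
After 8 (reverse(6, 7)): [2, 8, 5, 7, 1, 3, 6, 4, 0]
After 9 (rotate_left(6, 8, k=2)): [2, 8, 5, 7, 1, 3, 0, 6, 4]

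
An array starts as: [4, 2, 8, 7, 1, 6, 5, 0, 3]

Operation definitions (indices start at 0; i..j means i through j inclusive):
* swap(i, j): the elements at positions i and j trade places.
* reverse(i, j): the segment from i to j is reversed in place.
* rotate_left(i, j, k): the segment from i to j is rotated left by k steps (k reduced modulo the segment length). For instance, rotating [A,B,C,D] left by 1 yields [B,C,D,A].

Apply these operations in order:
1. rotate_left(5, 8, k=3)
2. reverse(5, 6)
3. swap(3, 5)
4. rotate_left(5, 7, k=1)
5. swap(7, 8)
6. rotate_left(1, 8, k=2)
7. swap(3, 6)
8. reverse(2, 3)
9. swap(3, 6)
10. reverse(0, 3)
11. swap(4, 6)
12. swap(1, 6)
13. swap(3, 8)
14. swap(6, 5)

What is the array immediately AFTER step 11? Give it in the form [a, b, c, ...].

After 1 (rotate_left(5, 8, k=3)): [4, 2, 8, 7, 1, 3, 6, 5, 0]
After 2 (reverse(5, 6)): [4, 2, 8, 7, 1, 6, 3, 5, 0]
After 3 (swap(3, 5)): [4, 2, 8, 6, 1, 7, 3, 5, 0]
After 4 (rotate_left(5, 7, k=1)): [4, 2, 8, 6, 1, 3, 5, 7, 0]
After 5 (swap(7, 8)): [4, 2, 8, 6, 1, 3, 5, 0, 7]
After 6 (rotate_left(1, 8, k=2)): [4, 6, 1, 3, 5, 0, 7, 2, 8]
After 7 (swap(3, 6)): [4, 6, 1, 7, 5, 0, 3, 2, 8]
After 8 (reverse(2, 3)): [4, 6, 7, 1, 5, 0, 3, 2, 8]
After 9 (swap(3, 6)): [4, 6, 7, 3, 5, 0, 1, 2, 8]
After 10 (reverse(0, 3)): [3, 7, 6, 4, 5, 0, 1, 2, 8]
After 11 (swap(4, 6)): [3, 7, 6, 4, 1, 0, 5, 2, 8]

Answer: [3, 7, 6, 4, 1, 0, 5, 2, 8]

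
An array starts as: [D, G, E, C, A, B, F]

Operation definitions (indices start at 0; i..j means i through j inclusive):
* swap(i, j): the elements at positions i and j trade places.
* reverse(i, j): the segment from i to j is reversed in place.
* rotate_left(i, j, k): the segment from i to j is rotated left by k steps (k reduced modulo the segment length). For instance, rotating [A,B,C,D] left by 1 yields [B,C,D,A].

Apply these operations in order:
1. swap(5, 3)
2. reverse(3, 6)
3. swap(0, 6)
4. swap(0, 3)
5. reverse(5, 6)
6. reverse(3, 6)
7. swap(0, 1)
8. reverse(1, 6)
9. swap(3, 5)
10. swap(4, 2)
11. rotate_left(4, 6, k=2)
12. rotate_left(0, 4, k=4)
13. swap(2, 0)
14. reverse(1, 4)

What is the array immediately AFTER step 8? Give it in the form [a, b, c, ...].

After 1 (swap(5, 3)): [D, G, E, B, A, C, F]
After 2 (reverse(3, 6)): [D, G, E, F, C, A, B]
After 3 (swap(0, 6)): [B, G, E, F, C, A, D]
After 4 (swap(0, 3)): [F, G, E, B, C, A, D]
After 5 (reverse(5, 6)): [F, G, E, B, C, D, A]
After 6 (reverse(3, 6)): [F, G, E, A, D, C, B]
After 7 (swap(0, 1)): [G, F, E, A, D, C, B]
After 8 (reverse(1, 6)): [G, B, C, D, A, E, F]

Answer: [G, B, C, D, A, E, F]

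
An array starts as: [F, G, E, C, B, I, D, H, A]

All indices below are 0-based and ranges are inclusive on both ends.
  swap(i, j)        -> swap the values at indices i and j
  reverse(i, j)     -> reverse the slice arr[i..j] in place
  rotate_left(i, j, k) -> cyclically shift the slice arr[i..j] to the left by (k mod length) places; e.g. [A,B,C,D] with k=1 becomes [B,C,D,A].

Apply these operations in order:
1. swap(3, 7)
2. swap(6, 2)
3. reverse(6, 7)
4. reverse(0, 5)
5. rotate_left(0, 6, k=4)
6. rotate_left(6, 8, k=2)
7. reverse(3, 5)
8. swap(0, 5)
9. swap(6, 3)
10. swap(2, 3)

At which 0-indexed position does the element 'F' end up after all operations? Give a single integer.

After 1 (swap(3, 7)): [F, G, E, H, B, I, D, C, A]
After 2 (swap(6, 2)): [F, G, D, H, B, I, E, C, A]
After 3 (reverse(6, 7)): [F, G, D, H, B, I, C, E, A]
After 4 (reverse(0, 5)): [I, B, H, D, G, F, C, E, A]
After 5 (rotate_left(0, 6, k=4)): [G, F, C, I, B, H, D, E, A]
After 6 (rotate_left(6, 8, k=2)): [G, F, C, I, B, H, A, D, E]
After 7 (reverse(3, 5)): [G, F, C, H, B, I, A, D, E]
After 8 (swap(0, 5)): [I, F, C, H, B, G, A, D, E]
After 9 (swap(6, 3)): [I, F, C, A, B, G, H, D, E]
After 10 (swap(2, 3)): [I, F, A, C, B, G, H, D, E]

Answer: 1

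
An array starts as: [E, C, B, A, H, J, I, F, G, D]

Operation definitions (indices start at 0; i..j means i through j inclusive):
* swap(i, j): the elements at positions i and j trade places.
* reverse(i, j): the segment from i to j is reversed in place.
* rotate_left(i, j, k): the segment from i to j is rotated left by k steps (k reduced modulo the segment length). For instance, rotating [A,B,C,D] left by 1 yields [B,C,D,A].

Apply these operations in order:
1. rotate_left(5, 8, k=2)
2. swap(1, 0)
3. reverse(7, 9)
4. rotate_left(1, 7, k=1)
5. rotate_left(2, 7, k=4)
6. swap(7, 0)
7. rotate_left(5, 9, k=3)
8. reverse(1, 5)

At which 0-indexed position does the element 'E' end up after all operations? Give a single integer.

Answer: 3

Derivation:
After 1 (rotate_left(5, 8, k=2)): [E, C, B, A, H, F, G, J, I, D]
After 2 (swap(1, 0)): [C, E, B, A, H, F, G, J, I, D]
After 3 (reverse(7, 9)): [C, E, B, A, H, F, G, D, I, J]
After 4 (rotate_left(1, 7, k=1)): [C, B, A, H, F, G, D, E, I, J]
After 5 (rotate_left(2, 7, k=4)): [C, B, D, E, A, H, F, G, I, J]
After 6 (swap(7, 0)): [G, B, D, E, A, H, F, C, I, J]
After 7 (rotate_left(5, 9, k=3)): [G, B, D, E, A, I, J, H, F, C]
After 8 (reverse(1, 5)): [G, I, A, E, D, B, J, H, F, C]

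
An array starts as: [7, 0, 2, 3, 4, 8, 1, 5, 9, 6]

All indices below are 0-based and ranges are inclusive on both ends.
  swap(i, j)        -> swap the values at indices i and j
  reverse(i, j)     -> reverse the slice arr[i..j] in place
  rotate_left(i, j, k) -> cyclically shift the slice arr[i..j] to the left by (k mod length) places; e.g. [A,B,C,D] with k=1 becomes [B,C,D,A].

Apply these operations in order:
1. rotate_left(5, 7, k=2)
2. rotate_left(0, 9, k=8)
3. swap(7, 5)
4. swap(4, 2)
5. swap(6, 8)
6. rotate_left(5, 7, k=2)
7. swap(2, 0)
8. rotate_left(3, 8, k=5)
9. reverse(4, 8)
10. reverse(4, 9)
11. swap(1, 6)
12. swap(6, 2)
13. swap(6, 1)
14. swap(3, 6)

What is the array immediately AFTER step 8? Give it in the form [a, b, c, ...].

Answer: [2, 6, 9, 4, 0, 7, 3, 5, 8, 1]

Derivation:
After 1 (rotate_left(5, 7, k=2)): [7, 0, 2, 3, 4, 5, 8, 1, 9, 6]
After 2 (rotate_left(0, 9, k=8)): [9, 6, 7, 0, 2, 3, 4, 5, 8, 1]
After 3 (swap(7, 5)): [9, 6, 7, 0, 2, 5, 4, 3, 8, 1]
After 4 (swap(4, 2)): [9, 6, 2, 0, 7, 5, 4, 3, 8, 1]
After 5 (swap(6, 8)): [9, 6, 2, 0, 7, 5, 8, 3, 4, 1]
After 6 (rotate_left(5, 7, k=2)): [9, 6, 2, 0, 7, 3, 5, 8, 4, 1]
After 7 (swap(2, 0)): [2, 6, 9, 0, 7, 3, 5, 8, 4, 1]
After 8 (rotate_left(3, 8, k=5)): [2, 6, 9, 4, 0, 7, 3, 5, 8, 1]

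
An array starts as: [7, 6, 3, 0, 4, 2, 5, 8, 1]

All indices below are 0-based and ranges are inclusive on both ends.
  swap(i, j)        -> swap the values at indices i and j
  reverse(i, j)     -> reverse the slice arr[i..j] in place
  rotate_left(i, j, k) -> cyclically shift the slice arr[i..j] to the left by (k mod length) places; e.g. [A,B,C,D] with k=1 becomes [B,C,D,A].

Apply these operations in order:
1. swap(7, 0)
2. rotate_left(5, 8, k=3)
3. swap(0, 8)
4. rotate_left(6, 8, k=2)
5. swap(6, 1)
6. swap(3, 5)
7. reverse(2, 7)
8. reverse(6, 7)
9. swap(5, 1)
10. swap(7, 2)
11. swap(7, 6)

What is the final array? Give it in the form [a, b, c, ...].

Answer: [7, 4, 1, 6, 0, 8, 2, 3, 5]

Derivation:
After 1 (swap(7, 0)): [8, 6, 3, 0, 4, 2, 5, 7, 1]
After 2 (rotate_left(5, 8, k=3)): [8, 6, 3, 0, 4, 1, 2, 5, 7]
After 3 (swap(0, 8)): [7, 6, 3, 0, 4, 1, 2, 5, 8]
After 4 (rotate_left(6, 8, k=2)): [7, 6, 3, 0, 4, 1, 8, 2, 5]
After 5 (swap(6, 1)): [7, 8, 3, 0, 4, 1, 6, 2, 5]
After 6 (swap(3, 5)): [7, 8, 3, 1, 4, 0, 6, 2, 5]
After 7 (reverse(2, 7)): [7, 8, 2, 6, 0, 4, 1, 3, 5]
After 8 (reverse(6, 7)): [7, 8, 2, 6, 0, 4, 3, 1, 5]
After 9 (swap(5, 1)): [7, 4, 2, 6, 0, 8, 3, 1, 5]
After 10 (swap(7, 2)): [7, 4, 1, 6, 0, 8, 3, 2, 5]
After 11 (swap(7, 6)): [7, 4, 1, 6, 0, 8, 2, 3, 5]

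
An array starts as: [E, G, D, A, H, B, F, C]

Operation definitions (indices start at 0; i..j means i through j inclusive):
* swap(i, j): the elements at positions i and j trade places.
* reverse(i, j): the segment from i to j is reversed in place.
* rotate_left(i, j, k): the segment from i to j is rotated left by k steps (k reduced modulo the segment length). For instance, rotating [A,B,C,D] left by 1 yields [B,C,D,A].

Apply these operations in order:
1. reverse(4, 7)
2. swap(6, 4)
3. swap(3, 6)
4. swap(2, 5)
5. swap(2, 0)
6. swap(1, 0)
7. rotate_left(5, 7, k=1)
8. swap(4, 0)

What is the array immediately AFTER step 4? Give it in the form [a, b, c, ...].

After 1 (reverse(4, 7)): [E, G, D, A, C, F, B, H]
After 2 (swap(6, 4)): [E, G, D, A, B, F, C, H]
After 3 (swap(3, 6)): [E, G, D, C, B, F, A, H]
After 4 (swap(2, 5)): [E, G, F, C, B, D, A, H]

Answer: [E, G, F, C, B, D, A, H]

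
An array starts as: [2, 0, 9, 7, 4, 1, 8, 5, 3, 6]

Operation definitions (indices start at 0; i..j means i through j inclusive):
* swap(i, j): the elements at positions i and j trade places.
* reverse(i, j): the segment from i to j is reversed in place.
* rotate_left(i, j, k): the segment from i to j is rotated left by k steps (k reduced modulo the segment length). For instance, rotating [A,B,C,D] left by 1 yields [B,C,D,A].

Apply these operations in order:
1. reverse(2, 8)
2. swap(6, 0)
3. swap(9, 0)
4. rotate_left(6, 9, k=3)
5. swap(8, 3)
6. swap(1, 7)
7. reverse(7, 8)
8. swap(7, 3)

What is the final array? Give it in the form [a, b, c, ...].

Answer: [6, 2, 3, 5, 8, 1, 4, 7, 0, 9]

Derivation:
After 1 (reverse(2, 8)): [2, 0, 3, 5, 8, 1, 4, 7, 9, 6]
After 2 (swap(6, 0)): [4, 0, 3, 5, 8, 1, 2, 7, 9, 6]
After 3 (swap(9, 0)): [6, 0, 3, 5, 8, 1, 2, 7, 9, 4]
After 4 (rotate_left(6, 9, k=3)): [6, 0, 3, 5, 8, 1, 4, 2, 7, 9]
After 5 (swap(8, 3)): [6, 0, 3, 7, 8, 1, 4, 2, 5, 9]
After 6 (swap(1, 7)): [6, 2, 3, 7, 8, 1, 4, 0, 5, 9]
After 7 (reverse(7, 8)): [6, 2, 3, 7, 8, 1, 4, 5, 0, 9]
After 8 (swap(7, 3)): [6, 2, 3, 5, 8, 1, 4, 7, 0, 9]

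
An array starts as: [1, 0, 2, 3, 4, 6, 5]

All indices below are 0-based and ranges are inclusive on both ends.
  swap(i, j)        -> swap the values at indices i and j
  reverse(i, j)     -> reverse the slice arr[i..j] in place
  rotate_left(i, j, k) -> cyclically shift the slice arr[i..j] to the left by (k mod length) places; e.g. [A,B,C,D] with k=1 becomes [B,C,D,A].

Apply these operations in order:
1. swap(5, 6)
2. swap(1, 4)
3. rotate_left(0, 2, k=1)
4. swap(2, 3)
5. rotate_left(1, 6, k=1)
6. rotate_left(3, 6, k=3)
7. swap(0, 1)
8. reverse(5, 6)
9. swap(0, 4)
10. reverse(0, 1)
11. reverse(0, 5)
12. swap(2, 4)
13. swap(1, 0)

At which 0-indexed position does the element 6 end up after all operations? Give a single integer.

Answer: 1

Derivation:
After 1 (swap(5, 6)): [1, 0, 2, 3, 4, 5, 6]
After 2 (swap(1, 4)): [1, 4, 2, 3, 0, 5, 6]
After 3 (rotate_left(0, 2, k=1)): [4, 2, 1, 3, 0, 5, 6]
After 4 (swap(2, 3)): [4, 2, 3, 1, 0, 5, 6]
After 5 (rotate_left(1, 6, k=1)): [4, 3, 1, 0, 5, 6, 2]
After 6 (rotate_left(3, 6, k=3)): [4, 3, 1, 2, 0, 5, 6]
After 7 (swap(0, 1)): [3, 4, 1, 2, 0, 5, 6]
After 8 (reverse(5, 6)): [3, 4, 1, 2, 0, 6, 5]
After 9 (swap(0, 4)): [0, 4, 1, 2, 3, 6, 5]
After 10 (reverse(0, 1)): [4, 0, 1, 2, 3, 6, 5]
After 11 (reverse(0, 5)): [6, 3, 2, 1, 0, 4, 5]
After 12 (swap(2, 4)): [6, 3, 0, 1, 2, 4, 5]
After 13 (swap(1, 0)): [3, 6, 0, 1, 2, 4, 5]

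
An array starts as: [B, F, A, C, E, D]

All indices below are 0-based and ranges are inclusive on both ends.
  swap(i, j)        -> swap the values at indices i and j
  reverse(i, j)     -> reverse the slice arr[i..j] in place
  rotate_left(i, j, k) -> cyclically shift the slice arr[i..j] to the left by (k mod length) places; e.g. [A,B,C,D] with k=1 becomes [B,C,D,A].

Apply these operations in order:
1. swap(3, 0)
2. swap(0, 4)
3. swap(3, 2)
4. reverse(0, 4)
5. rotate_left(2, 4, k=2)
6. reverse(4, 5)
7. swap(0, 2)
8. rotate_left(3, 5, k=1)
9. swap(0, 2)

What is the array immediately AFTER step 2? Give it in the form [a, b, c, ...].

After 1 (swap(3, 0)): [C, F, A, B, E, D]
After 2 (swap(0, 4)): [E, F, A, B, C, D]

Answer: [E, F, A, B, C, D]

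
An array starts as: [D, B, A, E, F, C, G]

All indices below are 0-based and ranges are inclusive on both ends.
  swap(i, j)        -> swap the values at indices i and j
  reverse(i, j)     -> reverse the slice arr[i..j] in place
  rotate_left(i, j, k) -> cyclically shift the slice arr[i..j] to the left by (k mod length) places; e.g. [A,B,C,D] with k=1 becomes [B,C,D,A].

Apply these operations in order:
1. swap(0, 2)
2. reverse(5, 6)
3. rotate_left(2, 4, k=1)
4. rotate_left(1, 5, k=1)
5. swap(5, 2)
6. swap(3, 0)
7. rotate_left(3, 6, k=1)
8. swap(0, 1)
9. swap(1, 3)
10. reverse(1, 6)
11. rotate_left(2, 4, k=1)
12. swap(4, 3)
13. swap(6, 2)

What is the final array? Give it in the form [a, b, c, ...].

Answer: [E, A, G, C, D, B, F]

Derivation:
After 1 (swap(0, 2)): [A, B, D, E, F, C, G]
After 2 (reverse(5, 6)): [A, B, D, E, F, G, C]
After 3 (rotate_left(2, 4, k=1)): [A, B, E, F, D, G, C]
After 4 (rotate_left(1, 5, k=1)): [A, E, F, D, G, B, C]
After 5 (swap(5, 2)): [A, E, B, D, G, F, C]
After 6 (swap(3, 0)): [D, E, B, A, G, F, C]
After 7 (rotate_left(3, 6, k=1)): [D, E, B, G, F, C, A]
After 8 (swap(0, 1)): [E, D, B, G, F, C, A]
After 9 (swap(1, 3)): [E, G, B, D, F, C, A]
After 10 (reverse(1, 6)): [E, A, C, F, D, B, G]
After 11 (rotate_left(2, 4, k=1)): [E, A, F, D, C, B, G]
After 12 (swap(4, 3)): [E, A, F, C, D, B, G]
After 13 (swap(6, 2)): [E, A, G, C, D, B, F]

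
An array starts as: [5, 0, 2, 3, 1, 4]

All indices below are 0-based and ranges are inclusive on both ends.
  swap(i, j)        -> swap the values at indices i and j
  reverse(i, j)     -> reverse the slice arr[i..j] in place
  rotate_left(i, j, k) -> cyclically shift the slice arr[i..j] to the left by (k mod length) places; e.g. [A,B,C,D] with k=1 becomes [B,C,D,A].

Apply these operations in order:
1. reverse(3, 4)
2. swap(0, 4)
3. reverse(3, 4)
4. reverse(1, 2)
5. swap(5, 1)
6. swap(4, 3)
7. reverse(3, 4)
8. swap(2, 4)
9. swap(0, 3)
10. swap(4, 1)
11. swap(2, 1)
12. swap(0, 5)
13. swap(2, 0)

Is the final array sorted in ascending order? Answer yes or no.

Answer: yes

Derivation:
After 1 (reverse(3, 4)): [5, 0, 2, 1, 3, 4]
After 2 (swap(0, 4)): [3, 0, 2, 1, 5, 4]
After 3 (reverse(3, 4)): [3, 0, 2, 5, 1, 4]
After 4 (reverse(1, 2)): [3, 2, 0, 5, 1, 4]
After 5 (swap(5, 1)): [3, 4, 0, 5, 1, 2]
After 6 (swap(4, 3)): [3, 4, 0, 1, 5, 2]
After 7 (reverse(3, 4)): [3, 4, 0, 5, 1, 2]
After 8 (swap(2, 4)): [3, 4, 1, 5, 0, 2]
After 9 (swap(0, 3)): [5, 4, 1, 3, 0, 2]
After 10 (swap(4, 1)): [5, 0, 1, 3, 4, 2]
After 11 (swap(2, 1)): [5, 1, 0, 3, 4, 2]
After 12 (swap(0, 5)): [2, 1, 0, 3, 4, 5]
After 13 (swap(2, 0)): [0, 1, 2, 3, 4, 5]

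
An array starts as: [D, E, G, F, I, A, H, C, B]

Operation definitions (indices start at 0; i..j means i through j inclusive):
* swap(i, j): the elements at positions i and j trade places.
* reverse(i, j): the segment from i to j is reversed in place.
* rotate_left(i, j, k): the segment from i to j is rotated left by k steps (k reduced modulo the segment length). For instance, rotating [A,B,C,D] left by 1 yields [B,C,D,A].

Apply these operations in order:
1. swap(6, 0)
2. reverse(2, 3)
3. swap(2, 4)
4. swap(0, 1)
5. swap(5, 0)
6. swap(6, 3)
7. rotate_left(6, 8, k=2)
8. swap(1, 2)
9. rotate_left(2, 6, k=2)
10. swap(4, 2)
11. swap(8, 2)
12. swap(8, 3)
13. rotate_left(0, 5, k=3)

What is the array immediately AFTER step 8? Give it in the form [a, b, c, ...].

Answer: [A, I, H, D, F, E, B, G, C]

Derivation:
After 1 (swap(6, 0)): [H, E, G, F, I, A, D, C, B]
After 2 (reverse(2, 3)): [H, E, F, G, I, A, D, C, B]
After 3 (swap(2, 4)): [H, E, I, G, F, A, D, C, B]
After 4 (swap(0, 1)): [E, H, I, G, F, A, D, C, B]
After 5 (swap(5, 0)): [A, H, I, G, F, E, D, C, B]
After 6 (swap(6, 3)): [A, H, I, D, F, E, G, C, B]
After 7 (rotate_left(6, 8, k=2)): [A, H, I, D, F, E, B, G, C]
After 8 (swap(1, 2)): [A, I, H, D, F, E, B, G, C]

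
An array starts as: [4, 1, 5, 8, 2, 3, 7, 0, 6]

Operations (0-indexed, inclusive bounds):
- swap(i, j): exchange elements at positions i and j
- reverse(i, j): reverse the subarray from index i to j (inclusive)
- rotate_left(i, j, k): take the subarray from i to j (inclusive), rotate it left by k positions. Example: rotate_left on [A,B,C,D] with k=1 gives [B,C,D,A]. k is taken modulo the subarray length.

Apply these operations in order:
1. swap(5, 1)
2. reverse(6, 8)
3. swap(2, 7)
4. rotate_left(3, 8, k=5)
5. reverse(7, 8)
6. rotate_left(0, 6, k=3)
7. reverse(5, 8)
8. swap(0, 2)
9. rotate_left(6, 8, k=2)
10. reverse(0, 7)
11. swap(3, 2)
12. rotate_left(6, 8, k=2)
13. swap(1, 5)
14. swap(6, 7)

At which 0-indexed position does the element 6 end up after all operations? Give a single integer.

Answer: 3

Derivation:
After 1 (swap(5, 1)): [4, 3, 5, 8, 2, 1, 7, 0, 6]
After 2 (reverse(6, 8)): [4, 3, 5, 8, 2, 1, 6, 0, 7]
After 3 (swap(2, 7)): [4, 3, 0, 8, 2, 1, 6, 5, 7]
After 4 (rotate_left(3, 8, k=5)): [4, 3, 0, 7, 8, 2, 1, 6, 5]
After 5 (reverse(7, 8)): [4, 3, 0, 7, 8, 2, 1, 5, 6]
After 6 (rotate_left(0, 6, k=3)): [7, 8, 2, 1, 4, 3, 0, 5, 6]
After 7 (reverse(5, 8)): [7, 8, 2, 1, 4, 6, 5, 0, 3]
After 8 (swap(0, 2)): [2, 8, 7, 1, 4, 6, 5, 0, 3]
After 9 (rotate_left(6, 8, k=2)): [2, 8, 7, 1, 4, 6, 3, 5, 0]
After 10 (reverse(0, 7)): [5, 3, 6, 4, 1, 7, 8, 2, 0]
After 11 (swap(3, 2)): [5, 3, 4, 6, 1, 7, 8, 2, 0]
After 12 (rotate_left(6, 8, k=2)): [5, 3, 4, 6, 1, 7, 0, 8, 2]
After 13 (swap(1, 5)): [5, 7, 4, 6, 1, 3, 0, 8, 2]
After 14 (swap(6, 7)): [5, 7, 4, 6, 1, 3, 8, 0, 2]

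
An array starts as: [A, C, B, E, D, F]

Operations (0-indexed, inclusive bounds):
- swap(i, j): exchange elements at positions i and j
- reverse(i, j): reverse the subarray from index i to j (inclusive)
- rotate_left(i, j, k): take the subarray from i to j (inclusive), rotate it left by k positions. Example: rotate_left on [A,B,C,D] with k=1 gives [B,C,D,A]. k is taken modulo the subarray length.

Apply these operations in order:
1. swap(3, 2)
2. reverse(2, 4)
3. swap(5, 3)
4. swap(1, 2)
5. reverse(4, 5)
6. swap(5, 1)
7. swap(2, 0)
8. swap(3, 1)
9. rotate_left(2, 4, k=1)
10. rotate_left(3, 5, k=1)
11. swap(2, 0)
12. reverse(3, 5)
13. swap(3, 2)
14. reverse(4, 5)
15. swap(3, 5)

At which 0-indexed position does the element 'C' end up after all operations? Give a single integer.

Answer: 5

Derivation:
After 1 (swap(3, 2)): [A, C, E, B, D, F]
After 2 (reverse(2, 4)): [A, C, D, B, E, F]
After 3 (swap(5, 3)): [A, C, D, F, E, B]
After 4 (swap(1, 2)): [A, D, C, F, E, B]
After 5 (reverse(4, 5)): [A, D, C, F, B, E]
After 6 (swap(5, 1)): [A, E, C, F, B, D]
After 7 (swap(2, 0)): [C, E, A, F, B, D]
After 8 (swap(3, 1)): [C, F, A, E, B, D]
After 9 (rotate_left(2, 4, k=1)): [C, F, E, B, A, D]
After 10 (rotate_left(3, 5, k=1)): [C, F, E, A, D, B]
After 11 (swap(2, 0)): [E, F, C, A, D, B]
After 12 (reverse(3, 5)): [E, F, C, B, D, A]
After 13 (swap(3, 2)): [E, F, B, C, D, A]
After 14 (reverse(4, 5)): [E, F, B, C, A, D]
After 15 (swap(3, 5)): [E, F, B, D, A, C]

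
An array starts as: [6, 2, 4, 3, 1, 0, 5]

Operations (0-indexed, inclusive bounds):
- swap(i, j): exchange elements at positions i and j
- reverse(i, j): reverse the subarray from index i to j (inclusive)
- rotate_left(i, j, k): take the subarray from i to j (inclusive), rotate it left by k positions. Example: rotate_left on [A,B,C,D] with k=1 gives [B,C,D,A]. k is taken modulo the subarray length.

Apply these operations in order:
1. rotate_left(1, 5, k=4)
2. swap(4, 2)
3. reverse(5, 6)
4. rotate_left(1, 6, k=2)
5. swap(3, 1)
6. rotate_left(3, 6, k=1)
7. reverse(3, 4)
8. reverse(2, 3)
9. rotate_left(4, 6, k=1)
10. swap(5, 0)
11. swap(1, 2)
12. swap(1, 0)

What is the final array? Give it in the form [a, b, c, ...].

Answer: [0, 4, 5, 2, 3, 6, 1]

Derivation:
After 1 (rotate_left(1, 5, k=4)): [6, 0, 2, 4, 3, 1, 5]
After 2 (swap(4, 2)): [6, 0, 3, 4, 2, 1, 5]
After 3 (reverse(5, 6)): [6, 0, 3, 4, 2, 5, 1]
After 4 (rotate_left(1, 6, k=2)): [6, 4, 2, 5, 1, 0, 3]
After 5 (swap(3, 1)): [6, 5, 2, 4, 1, 0, 3]
After 6 (rotate_left(3, 6, k=1)): [6, 5, 2, 1, 0, 3, 4]
After 7 (reverse(3, 4)): [6, 5, 2, 0, 1, 3, 4]
After 8 (reverse(2, 3)): [6, 5, 0, 2, 1, 3, 4]
After 9 (rotate_left(4, 6, k=1)): [6, 5, 0, 2, 3, 4, 1]
After 10 (swap(5, 0)): [4, 5, 0, 2, 3, 6, 1]
After 11 (swap(1, 2)): [4, 0, 5, 2, 3, 6, 1]
After 12 (swap(1, 0)): [0, 4, 5, 2, 3, 6, 1]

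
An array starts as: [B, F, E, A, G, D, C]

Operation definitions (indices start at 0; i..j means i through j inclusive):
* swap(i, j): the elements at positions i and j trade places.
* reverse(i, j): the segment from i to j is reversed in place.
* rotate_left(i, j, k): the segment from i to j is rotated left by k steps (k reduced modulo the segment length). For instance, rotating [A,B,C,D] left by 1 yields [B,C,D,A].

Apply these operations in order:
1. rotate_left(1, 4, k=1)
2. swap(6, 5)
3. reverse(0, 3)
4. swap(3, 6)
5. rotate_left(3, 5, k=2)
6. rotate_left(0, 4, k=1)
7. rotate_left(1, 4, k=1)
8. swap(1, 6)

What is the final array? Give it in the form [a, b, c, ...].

After 1 (rotate_left(1, 4, k=1)): [B, E, A, G, F, D, C]
After 2 (swap(6, 5)): [B, E, A, G, F, C, D]
After 3 (reverse(0, 3)): [G, A, E, B, F, C, D]
After 4 (swap(3, 6)): [G, A, E, D, F, C, B]
After 5 (rotate_left(3, 5, k=2)): [G, A, E, C, D, F, B]
After 6 (rotate_left(0, 4, k=1)): [A, E, C, D, G, F, B]
After 7 (rotate_left(1, 4, k=1)): [A, C, D, G, E, F, B]
After 8 (swap(1, 6)): [A, B, D, G, E, F, C]

Answer: [A, B, D, G, E, F, C]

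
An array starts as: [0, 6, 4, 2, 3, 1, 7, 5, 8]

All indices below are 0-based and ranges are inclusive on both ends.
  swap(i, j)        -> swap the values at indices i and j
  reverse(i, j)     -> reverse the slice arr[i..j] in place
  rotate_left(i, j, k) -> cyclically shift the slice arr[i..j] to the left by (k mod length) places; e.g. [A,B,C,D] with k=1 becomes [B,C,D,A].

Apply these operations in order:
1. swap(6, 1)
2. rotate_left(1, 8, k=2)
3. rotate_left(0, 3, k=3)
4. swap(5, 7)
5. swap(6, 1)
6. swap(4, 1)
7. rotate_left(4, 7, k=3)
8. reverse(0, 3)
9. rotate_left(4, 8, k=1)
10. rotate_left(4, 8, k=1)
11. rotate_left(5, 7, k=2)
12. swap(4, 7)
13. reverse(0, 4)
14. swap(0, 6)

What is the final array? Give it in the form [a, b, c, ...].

After 1 (swap(6, 1)): [0, 7, 4, 2, 3, 1, 6, 5, 8]
After 2 (rotate_left(1, 8, k=2)): [0, 2, 3, 1, 6, 5, 8, 7, 4]
After 3 (rotate_left(0, 3, k=3)): [1, 0, 2, 3, 6, 5, 8, 7, 4]
After 4 (swap(5, 7)): [1, 0, 2, 3, 6, 7, 8, 5, 4]
After 5 (swap(6, 1)): [1, 8, 2, 3, 6, 7, 0, 5, 4]
After 6 (swap(4, 1)): [1, 6, 2, 3, 8, 7, 0, 5, 4]
After 7 (rotate_left(4, 7, k=3)): [1, 6, 2, 3, 5, 8, 7, 0, 4]
After 8 (reverse(0, 3)): [3, 2, 6, 1, 5, 8, 7, 0, 4]
After 9 (rotate_left(4, 8, k=1)): [3, 2, 6, 1, 8, 7, 0, 4, 5]
After 10 (rotate_left(4, 8, k=1)): [3, 2, 6, 1, 7, 0, 4, 5, 8]
After 11 (rotate_left(5, 7, k=2)): [3, 2, 6, 1, 7, 5, 0, 4, 8]
After 12 (swap(4, 7)): [3, 2, 6, 1, 4, 5, 0, 7, 8]
After 13 (reverse(0, 4)): [4, 1, 6, 2, 3, 5, 0, 7, 8]
After 14 (swap(0, 6)): [0, 1, 6, 2, 3, 5, 4, 7, 8]

Answer: [0, 1, 6, 2, 3, 5, 4, 7, 8]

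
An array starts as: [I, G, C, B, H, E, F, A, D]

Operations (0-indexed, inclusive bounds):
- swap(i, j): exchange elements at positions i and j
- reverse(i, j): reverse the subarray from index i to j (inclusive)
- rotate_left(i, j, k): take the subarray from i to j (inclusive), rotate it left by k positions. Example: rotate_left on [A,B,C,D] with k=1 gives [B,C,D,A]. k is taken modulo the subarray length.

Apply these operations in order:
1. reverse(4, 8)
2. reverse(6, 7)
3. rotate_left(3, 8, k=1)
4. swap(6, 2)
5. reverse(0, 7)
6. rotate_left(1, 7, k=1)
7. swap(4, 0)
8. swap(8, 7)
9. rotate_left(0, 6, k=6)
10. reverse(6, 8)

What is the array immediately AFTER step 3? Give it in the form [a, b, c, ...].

After 1 (reverse(4, 8)): [I, G, C, B, D, A, F, E, H]
After 2 (reverse(6, 7)): [I, G, C, B, D, A, E, F, H]
After 3 (rotate_left(3, 8, k=1)): [I, G, C, D, A, E, F, H, B]

Answer: [I, G, C, D, A, E, F, H, B]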